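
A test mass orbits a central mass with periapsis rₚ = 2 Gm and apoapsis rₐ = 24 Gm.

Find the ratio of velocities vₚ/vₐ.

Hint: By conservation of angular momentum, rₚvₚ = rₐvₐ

Convert to SI: rₚ = 2 Gm = 2e+09 m; rₐ = 24 Gm = 2.4e+10 m.
Conservation of angular momentum gives rₚvₚ = rₐvₐ, so vₚ/vₐ = rₐ/rₚ.
vₚ/vₐ = 2.4e+10 / 2e+09 ≈ 12.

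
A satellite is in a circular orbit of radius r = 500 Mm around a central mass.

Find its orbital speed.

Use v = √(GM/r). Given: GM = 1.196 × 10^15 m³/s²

Convert to SI: r = 500 Mm = 5e+08 m.
For a circular orbit, gravity supplies the centripetal force, so v = √(GM / r).
v = √(1.196e+15 / 5e+08) m/s ≈ 1547 m/s = 1.547 km/s.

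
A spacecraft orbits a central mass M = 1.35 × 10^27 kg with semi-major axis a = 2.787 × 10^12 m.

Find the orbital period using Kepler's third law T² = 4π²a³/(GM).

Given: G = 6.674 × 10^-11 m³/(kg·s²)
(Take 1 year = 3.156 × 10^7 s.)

GM = G · M = 6.674e-11 · 1.35e+27 = 9.0099e+16 m³/s².
Kepler's third law: T = 2π √(a³ / GM).
Substituting a = 2.787e+12 m and GM = 9.0099e+16 m³/s²:
T = 2π √((2.787e+12)³ / 9.0099e+16) s
T ≈ 9.739e+10 s = 3086 years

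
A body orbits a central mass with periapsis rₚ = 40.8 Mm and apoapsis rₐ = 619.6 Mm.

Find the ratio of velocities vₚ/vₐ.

Convert to SI: rₚ = 40.8 Mm = 4.08e+07 m; rₐ = 619.6 Mm = 6.196e+08 m.
Conservation of angular momentum gives rₚvₚ = rₐvₐ, so vₚ/vₐ = rₐ/rₚ.
vₚ/vₐ = 6.196e+08 / 4.08e+07 ≈ 15.19.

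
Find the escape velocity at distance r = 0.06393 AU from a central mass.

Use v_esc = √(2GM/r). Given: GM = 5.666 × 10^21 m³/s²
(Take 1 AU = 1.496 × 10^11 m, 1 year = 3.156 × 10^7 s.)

Convert to SI: r = 0.06393 AU = 9.56393e+09 m.
Escape velocity comes from setting total energy to zero: ½v² − GM/r = 0 ⇒ v_esc = √(2GM / r).
v_esc = √(2 · 5.666e+21 / 9.56393e+09) m/s ≈ 1.089e+06 m/s = 229.6 AU/year.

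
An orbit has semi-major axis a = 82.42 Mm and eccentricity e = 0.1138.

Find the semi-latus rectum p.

Convert to SI: a = 82.42 Mm = 8.242e+07 m.
p = a (1 − e²).
p = 8.242e+07 · (1 − (0.1138)²) = 8.242e+07 · 0.98705 ≈ 8.135e+07 m = 81.35 Mm.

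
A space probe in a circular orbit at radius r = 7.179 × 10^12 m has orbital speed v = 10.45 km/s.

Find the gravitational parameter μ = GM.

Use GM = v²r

Convert to SI: v = 10.45 km/s = 10450 m/s.
For a circular orbit v² = GM/r, so GM = v² · r.
GM = (10450)² · 7.179e+12 m³/s² ≈ 7.84e+20 m³/s² = 7.84 × 10^20 m³/s².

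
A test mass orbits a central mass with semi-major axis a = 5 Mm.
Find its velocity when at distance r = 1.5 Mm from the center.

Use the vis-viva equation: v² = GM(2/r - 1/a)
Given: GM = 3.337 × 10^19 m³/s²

Convert to SI: a = 5 Mm = 5e+06 m; r = 1.5 Mm = 1.5e+06 m.
Vis-viva: v = √(GM · (2/r − 1/a)).
2/r − 1/a = 2/1.5e+06 − 1/5e+06 = 1.13333e-06 m⁻¹.
v = √(3.337e+19 · 1.13333e-06) m/s ≈ 6.15e+06 m/s = 6150 km/s.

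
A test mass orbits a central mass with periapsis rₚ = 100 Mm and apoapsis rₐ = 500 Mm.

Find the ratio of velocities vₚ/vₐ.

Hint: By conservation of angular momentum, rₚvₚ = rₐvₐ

Convert to SI: rₚ = 100 Mm = 1e+08 m; rₐ = 500 Mm = 5e+08 m.
Conservation of angular momentum gives rₚvₚ = rₐvₐ, so vₚ/vₐ = rₐ/rₚ.
vₚ/vₐ = 5e+08 / 1e+08 ≈ 5.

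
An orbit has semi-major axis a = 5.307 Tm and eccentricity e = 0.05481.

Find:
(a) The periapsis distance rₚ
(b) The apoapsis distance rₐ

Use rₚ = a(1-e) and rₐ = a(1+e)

Convert to SI: a = 5.307 Tm = 5.307e+12 m.
(a) rₚ = a(1 − e) = 5.307e+12 · (1 − 0.05481) = 5.307e+12 · 0.94519 ≈ 5.016e+12 m = 5.016 Tm.
(b) rₐ = a(1 + e) = 5.307e+12 · (1 + 0.05481) = 5.307e+12 · 1.05481 ≈ 5.598e+12 m = 5.598 Tm.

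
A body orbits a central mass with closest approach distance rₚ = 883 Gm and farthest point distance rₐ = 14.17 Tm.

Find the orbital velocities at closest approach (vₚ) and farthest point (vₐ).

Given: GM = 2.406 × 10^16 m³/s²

Convert to SI: rₚ = 883 Gm = 8.83e+11 m; rₐ = 14.17 Tm = 1.417e+13 m.
Use the vis-viva equation v² = GM(2/r − 1/a) with a = (rₚ + rₐ)/2 = (8.83e+11 + 1.417e+13)/2 = 7.5265e+12 m.
vₚ = √(GM · (2/rₚ − 1/a)) = √(2.406e+16 · (2/8.83e+11 − 1/7.5265e+12)) m/s ≈ 226.5 m/s = 226.5 m/s.
vₐ = √(GM · (2/rₐ − 1/a)) = √(2.406e+16 · (2/1.417e+13 − 1/7.5265e+12)) m/s ≈ 14.11 m/s = 14.11 m/s.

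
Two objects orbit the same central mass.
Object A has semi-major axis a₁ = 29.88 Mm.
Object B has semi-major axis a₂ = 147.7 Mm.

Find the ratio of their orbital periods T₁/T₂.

Convert to SI: a₁ = 29.88 Mm = 2.988e+07 m; a₂ = 147.7 Mm = 1.477e+08 m.
From Kepler's third law, (T₁/T₂)² = (a₁/a₂)³, so T₁/T₂ = (a₁/a₂)^(3/2).
a₁/a₂ = 2.988e+07 / 1.477e+08 = 0.202302.
T₁/T₂ = (0.202302)^(3/2) ≈ 0.09099.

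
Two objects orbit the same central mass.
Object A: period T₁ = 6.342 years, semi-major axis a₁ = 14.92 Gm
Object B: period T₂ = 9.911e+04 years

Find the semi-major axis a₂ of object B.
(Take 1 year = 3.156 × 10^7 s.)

Convert to SI: T₁ = 6.342 years = 2.00154e+08 s; a₁ = 14.92 Gm = 1.492e+10 m; T₂ = 9.911e+04 years = 3.12791e+12 s.
Kepler's third law: (T₁/T₂)² = (a₁/a₂)³ ⇒ a₂ = a₁ · (T₂/T₁)^(2/3).
T₂/T₁ = 3.12791e+12 / 2.00154e+08 = 15627.6.
a₂ = 1.492e+10 · (15627.6)^(2/3) m ≈ 9.326e+12 m = 9.326 Tm.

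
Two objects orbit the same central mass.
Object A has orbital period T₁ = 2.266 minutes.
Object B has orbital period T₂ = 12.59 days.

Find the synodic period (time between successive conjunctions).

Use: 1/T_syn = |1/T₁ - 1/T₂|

Convert to SI: T₁ = 2.266 minutes = 135.96 s; T₂ = 12.59 days = 1.08778e+06 s.
T_syn = |T₁ · T₂ / (T₁ − T₂)|.
T_syn = |135.96 · 1.08778e+06 / (135.96 − 1.08778e+06)| s ≈ 136 s = 2.266 minutes.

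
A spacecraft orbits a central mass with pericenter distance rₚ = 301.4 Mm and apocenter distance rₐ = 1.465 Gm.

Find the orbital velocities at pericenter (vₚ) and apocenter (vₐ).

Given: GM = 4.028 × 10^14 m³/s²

Convert to SI: rₚ = 301.4 Mm = 3.014e+08 m; rₐ = 1.465 Gm = 1.465e+09 m.
Use the vis-viva equation v² = GM(2/r − 1/a) with a = (rₚ + rₐ)/2 = (3.014e+08 + 1.465e+09)/2 = 8.832e+08 m.
vₚ = √(GM · (2/rₚ − 1/a)) = √(4.028e+14 · (2/3.014e+08 − 1/8.832e+08)) m/s ≈ 1489 m/s = 1.489 km/s.
vₐ = √(GM · (2/rₐ − 1/a)) = √(4.028e+14 · (2/1.465e+09 − 1/8.832e+08)) m/s ≈ 306.3 m/s = 306.3 m/s.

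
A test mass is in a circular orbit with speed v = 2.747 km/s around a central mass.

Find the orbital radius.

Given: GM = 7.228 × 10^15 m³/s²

Convert to SI: v = 2.747 km/s = 2747 m/s.
For a circular orbit, v² = GM / r, so r = GM / v².
r = 7.228e+15 / (2747)² m ≈ 9.579e+08 m = 957.9 Mm.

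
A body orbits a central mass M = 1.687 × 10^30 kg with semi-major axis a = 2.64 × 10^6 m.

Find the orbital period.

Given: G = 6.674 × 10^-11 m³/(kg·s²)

GM = G · M = 6.674e-11 · 1.687e+30 = 1.1259e+20 m³/s².
Kepler's third law: T = 2π √(a³ / GM).
Substituting a = 2.64e+06 m and GM = 1.1259e+20 m³/s²:
T = 2π √((2.64e+06)³ / 1.1259e+20) s
T ≈ 2.54 s = 2.54 seconds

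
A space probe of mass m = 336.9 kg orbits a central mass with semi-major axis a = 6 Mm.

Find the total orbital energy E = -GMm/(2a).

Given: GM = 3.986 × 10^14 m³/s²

Convert to SI: a = 6 Mm = 6e+06 m.
E = −GMm / (2a).
E = −3.986e+14 · 336.9 / (2 · 6e+06) J ≈ -1.119e+10 J = -11.19 GJ.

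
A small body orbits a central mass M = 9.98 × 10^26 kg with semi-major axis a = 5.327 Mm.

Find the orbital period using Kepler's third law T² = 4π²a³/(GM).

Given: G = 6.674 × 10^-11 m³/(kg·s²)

Convert to SI: a = 5.327 Mm = 5.327e+06 m.
GM = G · M = 6.674e-11 · 9.98e+26 = 6.66065e+16 m³/s².
Kepler's third law: T = 2π √(a³ / GM).
Substituting a = 5.327e+06 m and GM = 6.66065e+16 m³/s²:
T = 2π √((5.327e+06)³ / 6.66065e+16) s
T ≈ 299.3 s = 4.989 minutes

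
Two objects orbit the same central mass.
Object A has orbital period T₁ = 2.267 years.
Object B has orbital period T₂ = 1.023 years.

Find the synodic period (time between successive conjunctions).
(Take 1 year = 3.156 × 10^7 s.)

Convert to SI: T₁ = 2.267 years = 7.15465e+07 s; T₂ = 1.023 years = 3.22859e+07 s.
T_syn = |T₁ · T₂ / (T₁ − T₂)|.
T_syn = |7.15465e+07 · 3.22859e+07 / (7.15465e+07 − 3.22859e+07)| s ≈ 5.884e+07 s = 1.864 years.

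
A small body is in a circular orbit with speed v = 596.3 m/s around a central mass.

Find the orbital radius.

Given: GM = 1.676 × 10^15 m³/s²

For a circular orbit, v² = GM / r, so r = GM / v².
r = 1.676e+15 / (596.3)² m ≈ 4.714e+09 m = 4.714 × 10^9 m.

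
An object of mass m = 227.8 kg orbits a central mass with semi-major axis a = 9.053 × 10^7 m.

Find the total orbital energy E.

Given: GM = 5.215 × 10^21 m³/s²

E = −GMm / (2a).
E = −5.215e+21 · 227.8 / (2 · 9.053e+07) J ≈ -6.561e+15 J = -6.561 PJ.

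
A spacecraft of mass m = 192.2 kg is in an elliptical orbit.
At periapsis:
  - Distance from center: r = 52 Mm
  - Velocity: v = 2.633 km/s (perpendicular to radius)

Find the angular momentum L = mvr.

Convert to SI: r = 52 Mm = 5.2e+07 m; v = 2.633 km/s = 2633 m/s.
Since v is perpendicular to r, L = m · v · r.
L = 192.2 · 2633 · 5.2e+07 kg·m²/s ≈ 2.632e+13 kg·m²/s.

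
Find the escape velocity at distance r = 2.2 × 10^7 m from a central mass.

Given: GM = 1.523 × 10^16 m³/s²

Escape velocity comes from setting total energy to zero: ½v² − GM/r = 0 ⇒ v_esc = √(2GM / r).
v_esc = √(2 · 1.523e+16 / 2.2e+07) m/s ≈ 3.721e+04 m/s = 37.21 km/s.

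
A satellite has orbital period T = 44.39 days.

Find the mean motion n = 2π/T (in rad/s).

Convert to SI: T = 44.39 days = 3.8353e+06 s.
n = 2π / T.
n = 2π / 3.8353e+06 s ≈ 1.638e-06 rad/s.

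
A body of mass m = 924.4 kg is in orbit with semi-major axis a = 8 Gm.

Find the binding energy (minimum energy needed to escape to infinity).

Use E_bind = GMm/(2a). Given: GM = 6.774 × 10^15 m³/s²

Convert to SI: a = 8 Gm = 8e+09 m.
Total orbital energy is E = −GMm/(2a); binding energy is E_bind = −E = GMm/(2a).
E_bind = 6.774e+15 · 924.4 / (2 · 8e+09) J ≈ 3.914e+08 J = 391.4 MJ.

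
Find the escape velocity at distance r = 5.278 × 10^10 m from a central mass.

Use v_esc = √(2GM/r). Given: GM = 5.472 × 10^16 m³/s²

Escape velocity comes from setting total energy to zero: ½v² − GM/r = 0 ⇒ v_esc = √(2GM / r).
v_esc = √(2 · 5.472e+16 / 5.278e+10) m/s ≈ 1440 m/s = 1.44 km/s.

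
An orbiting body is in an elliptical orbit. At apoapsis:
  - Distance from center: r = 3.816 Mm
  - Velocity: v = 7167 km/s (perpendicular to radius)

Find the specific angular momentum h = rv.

Convert to SI: r = 3.816 Mm = 3.816e+06 m; v = 7167 km/s = 7.167e+06 m/s.
With v perpendicular to r, h = r · v.
h = 3.816e+06 · 7.167e+06 m²/s ≈ 2.735e+13 m²/s.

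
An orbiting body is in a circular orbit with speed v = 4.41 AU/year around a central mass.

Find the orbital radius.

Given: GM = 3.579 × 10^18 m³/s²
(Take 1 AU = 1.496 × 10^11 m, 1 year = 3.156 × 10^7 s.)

Convert to SI: v = 4.41 AU/year = 20904.2 m/s.
For a circular orbit, v² = GM / r, so r = GM / v².
r = 3.579e+18 / (20904.2)² m ≈ 8.19e+09 m = 0.05475 AU.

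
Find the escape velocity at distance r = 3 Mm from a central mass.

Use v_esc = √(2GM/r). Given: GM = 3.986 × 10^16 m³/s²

Convert to SI: r = 3 Mm = 3e+06 m.
Escape velocity comes from setting total energy to zero: ½v² − GM/r = 0 ⇒ v_esc = √(2GM / r).
v_esc = √(2 · 3.986e+16 / 3e+06) m/s ≈ 1.63e+05 m/s = 163 km/s.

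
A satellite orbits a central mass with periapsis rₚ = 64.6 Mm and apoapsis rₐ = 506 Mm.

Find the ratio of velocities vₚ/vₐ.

Convert to SI: rₚ = 64.6 Mm = 6.46e+07 m; rₐ = 506 Mm = 5.06e+08 m.
Conservation of angular momentum gives rₚvₚ = rₐvₐ, so vₚ/vₐ = rₐ/rₚ.
vₚ/vₐ = 5.06e+08 / 6.46e+07 ≈ 7.833.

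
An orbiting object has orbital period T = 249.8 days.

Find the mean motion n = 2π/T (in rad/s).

Convert to SI: T = 249.8 days = 2.15827e+07 s.
n = 2π / T.
n = 2π / 2.15827e+07 s ≈ 2.911e-07 rad/s.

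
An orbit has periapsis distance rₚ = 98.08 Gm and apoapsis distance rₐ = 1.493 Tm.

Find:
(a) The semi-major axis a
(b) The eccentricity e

Convert to SI: rₚ = 98.08 Gm = 9.808e+10 m; rₐ = 1.493 Tm = 1.493e+12 m.
(a) a = (rₚ + rₐ) / 2 = (9.808e+10 + 1.493e+12) / 2 ≈ 7.955e+11 m = 795.5 Gm.
(b) e = (rₐ − rₚ) / (rₐ + rₚ) = (1.493e+12 − 9.808e+10) / (1.493e+12 + 9.808e+10) ≈ 0.8767.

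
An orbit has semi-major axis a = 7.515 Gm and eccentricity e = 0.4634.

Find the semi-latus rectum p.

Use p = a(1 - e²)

Convert to SI: a = 7.515 Gm = 7.515e+09 m.
p = a (1 − e²).
p = 7.515e+09 · (1 − (0.4634)²) = 7.515e+09 · 0.78526 ≈ 5.901e+09 m = 5.901 Gm.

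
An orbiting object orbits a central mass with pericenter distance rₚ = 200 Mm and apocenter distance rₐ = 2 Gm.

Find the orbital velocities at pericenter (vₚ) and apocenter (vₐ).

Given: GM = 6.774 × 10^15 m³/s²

Convert to SI: rₚ = 200 Mm = 2e+08 m; rₐ = 2 Gm = 2e+09 m.
Use the vis-viva equation v² = GM(2/r − 1/a) with a = (rₚ + rₐ)/2 = (2e+08 + 2e+09)/2 = 1.1e+09 m.
vₚ = √(GM · (2/rₚ − 1/a)) = √(6.774e+15 · (2/2e+08 − 1/1.1e+09)) m/s ≈ 7847 m/s = 7.847 km/s.
vₐ = √(GM · (2/rₐ − 1/a)) = √(6.774e+15 · (2/2e+09 − 1/1.1e+09)) m/s ≈ 784.7 m/s = 784.7 m/s.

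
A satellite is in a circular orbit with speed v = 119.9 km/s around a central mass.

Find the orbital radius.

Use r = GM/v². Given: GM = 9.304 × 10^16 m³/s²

Convert to SI: v = 119.9 km/s = 119900 m/s.
For a circular orbit, v² = GM / r, so r = GM / v².
r = 9.304e+16 / (119900)² m ≈ 6.472e+06 m = 6.472 × 10^6 m.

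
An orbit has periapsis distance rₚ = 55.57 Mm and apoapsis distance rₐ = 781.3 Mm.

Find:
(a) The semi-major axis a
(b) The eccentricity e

Convert to SI: rₚ = 55.57 Mm = 5.557e+07 m; rₐ = 781.3 Mm = 7.813e+08 m.
(a) a = (rₚ + rₐ) / 2 = (5.557e+07 + 7.813e+08) / 2 ≈ 4.184e+08 m = 418.4 Mm.
(b) e = (rₐ − rₚ) / (rₐ + rₚ) = (7.813e+08 − 5.557e+07) / (7.813e+08 + 5.557e+07) ≈ 0.8672.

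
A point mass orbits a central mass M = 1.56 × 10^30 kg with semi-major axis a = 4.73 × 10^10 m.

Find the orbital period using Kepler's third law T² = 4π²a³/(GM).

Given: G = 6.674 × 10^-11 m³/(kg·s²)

GM = G · M = 6.674e-11 · 1.56e+30 = 1.04114e+20 m³/s².
Kepler's third law: T = 2π √(a³ / GM).
Substituting a = 4.73e+10 m and GM = 1.04114e+20 m³/s²:
T = 2π √((4.73e+10)³ / 1.04114e+20) s
T ≈ 6.335e+06 s = 73.32 days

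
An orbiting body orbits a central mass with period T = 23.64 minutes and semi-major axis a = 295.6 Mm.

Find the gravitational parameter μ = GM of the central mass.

Convert to SI: T = 23.64 minutes = 1418.4 s; a = 295.6 Mm = 2.956e+08 m.
GM = 4π² · a³ / T².
GM = 4π² · (2.956e+08)³ / (1418.4)² m³/s² ≈ 5.068e+20 m³/s² = 5.068 × 10^20 m³/s².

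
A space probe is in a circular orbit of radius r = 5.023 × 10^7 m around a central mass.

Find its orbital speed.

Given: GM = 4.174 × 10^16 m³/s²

For a circular orbit, gravity supplies the centripetal force, so v = √(GM / r).
v = √(4.174e+16 / 5.023e+07) m/s ≈ 2.883e+04 m/s = 28.83 km/s.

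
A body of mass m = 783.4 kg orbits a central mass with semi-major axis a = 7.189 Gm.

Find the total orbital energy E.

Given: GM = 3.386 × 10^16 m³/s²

Convert to SI: a = 7.189 Gm = 7.189e+09 m.
E = −GMm / (2a).
E = −3.386e+16 · 783.4 / (2 · 7.189e+09) J ≈ -1.845e+09 J = -1.845 GJ.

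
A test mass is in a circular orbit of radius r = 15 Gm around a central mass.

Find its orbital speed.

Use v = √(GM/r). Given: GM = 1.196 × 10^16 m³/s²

Convert to SI: r = 15 Gm = 1.5e+10 m.
For a circular orbit, gravity supplies the centripetal force, so v = √(GM / r).
v = √(1.196e+16 / 1.5e+10) m/s ≈ 892.9 m/s = 892.9 m/s.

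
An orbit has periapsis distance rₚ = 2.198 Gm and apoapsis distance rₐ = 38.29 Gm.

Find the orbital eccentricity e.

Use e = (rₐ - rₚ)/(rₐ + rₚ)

Convert to SI: rₚ = 2.198 Gm = 2.198e+09 m; rₐ = 38.29 Gm = 3.829e+10 m.
e = (rₐ − rₚ) / (rₐ + rₚ).
e = (3.829e+10 − 2.198e+09) / (3.829e+10 + 2.198e+09) = 3.6092e+10 / 4.0488e+10 ≈ 0.8914.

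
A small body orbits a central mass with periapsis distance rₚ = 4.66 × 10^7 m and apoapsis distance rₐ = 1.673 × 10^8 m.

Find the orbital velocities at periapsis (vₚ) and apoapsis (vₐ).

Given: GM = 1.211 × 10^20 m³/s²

Use the vis-viva equation v² = GM(2/r − 1/a) with a = (rₚ + rₐ)/2 = (4.66e+07 + 1.673e+08)/2 = 1.0695e+08 m.
vₚ = √(GM · (2/rₚ − 1/a)) = √(1.211e+20 · (2/4.66e+07 − 1/1.0695e+08)) m/s ≈ 2.016e+06 m/s = 2016 km/s.
vₐ = √(GM · (2/rₐ − 1/a)) = √(1.211e+20 · (2/1.673e+08 − 1/1.0695e+08)) m/s ≈ 5.616e+05 m/s = 561.6 km/s.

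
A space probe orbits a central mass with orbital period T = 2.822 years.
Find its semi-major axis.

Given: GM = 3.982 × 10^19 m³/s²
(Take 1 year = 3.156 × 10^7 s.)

Convert to SI: T = 2.822 years = 8.90623e+07 s.
Invert Kepler's third law: a = (GM · T² / (4π²))^(1/3).
Substituting T = 8.90623e+07 s and GM = 3.982e+19 m³/s²:
a = (3.982e+19 · (8.90623e+07)² / (4π²))^(1/3) m
a ≈ 2e+11 m = 200 Gm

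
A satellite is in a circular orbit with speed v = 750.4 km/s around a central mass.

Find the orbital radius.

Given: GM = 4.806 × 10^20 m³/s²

Convert to SI: v = 750.4 km/s = 750400 m/s.
For a circular orbit, v² = GM / r, so r = GM / v².
r = 4.806e+20 / (750400)² m ≈ 8.535e+08 m = 853.5 Mm.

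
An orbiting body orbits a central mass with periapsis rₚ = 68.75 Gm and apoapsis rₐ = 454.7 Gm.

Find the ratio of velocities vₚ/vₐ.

Convert to SI: rₚ = 68.75 Gm = 6.875e+10 m; rₐ = 454.7 Gm = 4.547e+11 m.
Conservation of angular momentum gives rₚvₚ = rₐvₐ, so vₚ/vₐ = rₐ/rₚ.
vₚ/vₐ = 4.547e+11 / 6.875e+10 ≈ 6.614.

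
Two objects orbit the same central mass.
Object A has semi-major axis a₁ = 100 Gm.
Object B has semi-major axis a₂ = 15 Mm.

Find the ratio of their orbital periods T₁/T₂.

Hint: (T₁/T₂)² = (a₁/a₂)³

Convert to SI: a₁ = 100 Gm = 1e+11 m; a₂ = 15 Mm = 1.5e+07 m.
From Kepler's third law, (T₁/T₂)² = (a₁/a₂)³, so T₁/T₂ = (a₁/a₂)^(3/2).
a₁/a₂ = 1e+11 / 1.5e+07 = 6666.67.
T₁/T₂ = (6666.67)^(3/2) ≈ 5.443e+05.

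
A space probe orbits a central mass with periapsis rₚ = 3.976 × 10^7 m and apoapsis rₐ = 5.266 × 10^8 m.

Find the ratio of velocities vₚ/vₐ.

Conservation of angular momentum gives rₚvₚ = rₐvₐ, so vₚ/vₐ = rₐ/rₚ.
vₚ/vₐ = 5.266e+08 / 3.976e+07 ≈ 13.24.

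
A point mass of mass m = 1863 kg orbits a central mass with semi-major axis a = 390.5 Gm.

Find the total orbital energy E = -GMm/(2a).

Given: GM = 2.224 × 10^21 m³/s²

Convert to SI: a = 390.5 Gm = 3.905e+11 m.
E = −GMm / (2a).
E = −2.224e+21 · 1863 / (2 · 3.905e+11) J ≈ -5.305e+12 J = -5.305 TJ.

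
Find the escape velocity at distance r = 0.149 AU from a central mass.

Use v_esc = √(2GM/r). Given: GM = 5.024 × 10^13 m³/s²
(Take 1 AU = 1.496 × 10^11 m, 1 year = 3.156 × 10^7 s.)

Convert to SI: r = 0.149 AU = 2.22904e+10 m.
Escape velocity comes from setting total energy to zero: ½v² − GM/r = 0 ⇒ v_esc = √(2GM / r).
v_esc = √(2 · 5.024e+13 / 2.22904e+10) m/s ≈ 67.14 m/s = 0.01416 AU/year.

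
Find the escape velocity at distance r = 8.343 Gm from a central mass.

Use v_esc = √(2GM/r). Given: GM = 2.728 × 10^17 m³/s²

Convert to SI: r = 8.343 Gm = 8.343e+09 m.
Escape velocity comes from setting total energy to zero: ½v² − GM/r = 0 ⇒ v_esc = √(2GM / r).
v_esc = √(2 · 2.728e+17 / 8.343e+09) m/s ≈ 8087 m/s = 8.087 km/s.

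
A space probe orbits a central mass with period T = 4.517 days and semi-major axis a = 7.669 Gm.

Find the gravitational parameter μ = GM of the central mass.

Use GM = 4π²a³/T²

Convert to SI: T = 4.517 days = 390269 s; a = 7.669 Gm = 7.669e+09 m.
GM = 4π² · a³ / T².
GM = 4π² · (7.669e+09)³ / (390269)² m³/s² ≈ 1.169e+20 m³/s² = 1.169 × 10^20 m³/s².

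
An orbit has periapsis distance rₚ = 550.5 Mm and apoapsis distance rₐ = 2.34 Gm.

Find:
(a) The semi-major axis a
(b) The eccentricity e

Convert to SI: rₚ = 550.5 Mm = 5.505e+08 m; rₐ = 2.34 Gm = 2.34e+09 m.
(a) a = (rₚ + rₐ) / 2 = (5.505e+08 + 2.34e+09) / 2 ≈ 1.445e+09 m = 1.445 Gm.
(b) e = (rₐ − rₚ) / (rₐ + rₚ) = (2.34e+09 − 5.505e+08) / (2.34e+09 + 5.505e+08) ≈ 0.6191.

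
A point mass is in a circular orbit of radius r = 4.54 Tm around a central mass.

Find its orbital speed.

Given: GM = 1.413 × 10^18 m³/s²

Convert to SI: r = 4.54 Tm = 4.54e+12 m.
For a circular orbit, gravity supplies the centripetal force, so v = √(GM / r).
v = √(1.413e+18 / 4.54e+12) m/s ≈ 557.9 m/s = 557.9 m/s.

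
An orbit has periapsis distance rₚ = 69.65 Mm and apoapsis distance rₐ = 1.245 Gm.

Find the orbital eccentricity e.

Convert to SI: rₚ = 69.65 Mm = 6.965e+07 m; rₐ = 1.245 Gm = 1.245e+09 m.
e = (rₐ − rₚ) / (rₐ + rₚ).
e = (1.245e+09 − 6.965e+07) / (1.245e+09 + 6.965e+07) = 1.17535e+09 / 1.31465e+09 ≈ 0.894.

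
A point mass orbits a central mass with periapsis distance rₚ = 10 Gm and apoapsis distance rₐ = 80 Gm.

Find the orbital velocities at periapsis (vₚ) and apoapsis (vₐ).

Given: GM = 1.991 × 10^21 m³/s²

Convert to SI: rₚ = 10 Gm = 1e+10 m; rₐ = 80 Gm = 8e+10 m.
Use the vis-viva equation v² = GM(2/r − 1/a) with a = (rₚ + rₐ)/2 = (1e+10 + 8e+10)/2 = 4.5e+10 m.
vₚ = √(GM · (2/rₚ − 1/a)) = √(1.991e+21 · (2/1e+10 − 1/4.5e+10)) m/s ≈ 5.949e+05 m/s = 594.9 km/s.
vₐ = √(GM · (2/rₐ − 1/a)) = √(1.991e+21 · (2/8e+10 − 1/4.5e+10)) m/s ≈ 7.437e+04 m/s = 74.37 km/s.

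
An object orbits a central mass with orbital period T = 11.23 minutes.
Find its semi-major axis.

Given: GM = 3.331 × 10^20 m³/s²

Convert to SI: T = 11.23 minutes = 673.8 s.
Invert Kepler's third law: a = (GM · T² / (4π²))^(1/3).
Substituting T = 673.8 s and GM = 3.331e+20 m³/s²:
a = (3.331e+20 · (673.8)² / (4π²))^(1/3) m
a ≈ 1.565e+08 m = 1.565 × 10^8 m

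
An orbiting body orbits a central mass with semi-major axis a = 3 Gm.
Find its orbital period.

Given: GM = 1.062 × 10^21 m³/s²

Convert to SI: a = 3 Gm = 3e+09 m.
Kepler's third law: T = 2π √(a³ / GM).
Substituting a = 3e+09 m and GM = 1.062e+21 m³/s²:
T = 2π √((3e+09)³ / 1.062e+21) s
T ≈ 3.168e+04 s = 8.8 hours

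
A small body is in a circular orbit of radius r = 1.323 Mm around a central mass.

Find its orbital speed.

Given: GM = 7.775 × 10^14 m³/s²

Convert to SI: r = 1.323 Mm = 1.323e+06 m.
For a circular orbit, gravity supplies the centripetal force, so v = √(GM / r).
v = √(7.775e+14 / 1.323e+06) m/s ≈ 2.424e+04 m/s = 24.24 km/s.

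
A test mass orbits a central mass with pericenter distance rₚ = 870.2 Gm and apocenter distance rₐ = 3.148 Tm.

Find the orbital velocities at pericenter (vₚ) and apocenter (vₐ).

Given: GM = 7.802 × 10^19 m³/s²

Convert to SI: rₚ = 870.2 Gm = 8.702e+11 m; rₐ = 3.148 Tm = 3.148e+12 m.
Use the vis-viva equation v² = GM(2/r − 1/a) with a = (rₚ + rₐ)/2 = (8.702e+11 + 3.148e+12)/2 = 2.0091e+12 m.
vₚ = √(GM · (2/rₚ − 1/a)) = √(7.802e+19 · (2/8.702e+11 − 1/2.0091e+12)) m/s ≈ 1.185e+04 m/s = 11.85 km/s.
vₐ = √(GM · (2/rₐ − 1/a)) = √(7.802e+19 · (2/3.148e+12 − 1/2.0091e+12)) m/s ≈ 3276 m/s = 3.276 km/s.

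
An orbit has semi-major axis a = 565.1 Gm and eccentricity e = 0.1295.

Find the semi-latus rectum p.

Convert to SI: a = 565.1 Gm = 5.651e+11 m.
p = a (1 − e²).
p = 5.651e+11 · (1 − (0.1295)²) = 5.651e+11 · 0.98323 ≈ 5.556e+11 m = 555.6 Gm.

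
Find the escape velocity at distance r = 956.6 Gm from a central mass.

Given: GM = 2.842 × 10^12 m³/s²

Convert to SI: r = 956.6 Gm = 9.566e+11 m.
Escape velocity comes from setting total energy to zero: ½v² − GM/r = 0 ⇒ v_esc = √(2GM / r).
v_esc = √(2 · 2.842e+12 / 9.566e+11) m/s ≈ 2.438 m/s = 2.438 m/s.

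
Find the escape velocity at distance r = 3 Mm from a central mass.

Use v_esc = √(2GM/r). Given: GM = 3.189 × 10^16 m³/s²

Convert to SI: r = 3 Mm = 3e+06 m.
Escape velocity comes from setting total energy to zero: ½v² − GM/r = 0 ⇒ v_esc = √(2GM / r).
v_esc = √(2 · 3.189e+16 / 3e+06) m/s ≈ 1.458e+05 m/s = 145.8 km/s.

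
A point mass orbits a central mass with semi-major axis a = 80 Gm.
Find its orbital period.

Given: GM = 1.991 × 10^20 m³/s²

Convert to SI: a = 80 Gm = 8e+10 m.
Kepler's third law: T = 2π √(a³ / GM).
Substituting a = 8e+10 m and GM = 1.991e+20 m³/s²:
T = 2π √((8e+10)³ / 1.991e+20) s
T ≈ 1.008e+07 s = 116.6 days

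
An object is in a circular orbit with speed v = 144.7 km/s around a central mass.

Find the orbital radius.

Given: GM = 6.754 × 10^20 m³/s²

Convert to SI: v = 144.7 km/s = 144700 m/s.
For a circular orbit, v² = GM / r, so r = GM / v².
r = 6.754e+20 / (144700)² m ≈ 3.226e+10 m = 32.26 Gm.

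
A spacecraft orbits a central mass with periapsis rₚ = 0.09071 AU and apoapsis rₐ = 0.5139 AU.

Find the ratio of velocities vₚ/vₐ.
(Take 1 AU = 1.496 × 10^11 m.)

Convert to SI: rₚ = 0.09071 AU = 1.35702e+10 m; rₐ = 0.5139 AU = 7.68794e+10 m.
Conservation of angular momentum gives rₚvₚ = rₐvₐ, so vₚ/vₐ = rₐ/rₚ.
vₚ/vₐ = 7.68794e+10 / 1.35702e+10 ≈ 5.665.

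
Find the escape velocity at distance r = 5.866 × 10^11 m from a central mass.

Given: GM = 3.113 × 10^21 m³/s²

Escape velocity comes from setting total energy to zero: ½v² − GM/r = 0 ⇒ v_esc = √(2GM / r).
v_esc = √(2 · 3.113e+21 / 5.866e+11) m/s ≈ 1.03e+05 m/s = 103 km/s.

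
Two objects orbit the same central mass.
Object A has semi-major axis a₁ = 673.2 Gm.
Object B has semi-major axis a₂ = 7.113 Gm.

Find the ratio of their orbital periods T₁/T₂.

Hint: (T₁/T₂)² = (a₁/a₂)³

Convert to SI: a₁ = 673.2 Gm = 6.732e+11 m; a₂ = 7.113 Gm = 7.113e+09 m.
From Kepler's third law, (T₁/T₂)² = (a₁/a₂)³, so T₁/T₂ = (a₁/a₂)^(3/2).
a₁/a₂ = 6.732e+11 / 7.113e+09 = 94.6436.
T₁/T₂ = (94.6436)^(3/2) ≈ 920.7.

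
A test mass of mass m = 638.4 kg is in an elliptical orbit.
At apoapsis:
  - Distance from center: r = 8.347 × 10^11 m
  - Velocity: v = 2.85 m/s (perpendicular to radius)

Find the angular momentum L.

Since v is perpendicular to r, L = m · v · r.
L = 638.4 · 2.85 · 8.347e+11 kg·m²/s ≈ 1.519e+15 kg·m²/s.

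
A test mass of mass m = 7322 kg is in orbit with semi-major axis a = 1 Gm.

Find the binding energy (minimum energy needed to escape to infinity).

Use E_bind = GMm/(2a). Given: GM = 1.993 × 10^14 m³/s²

Convert to SI: a = 1 Gm = 1e+09 m.
Total orbital energy is E = −GMm/(2a); binding energy is E_bind = −E = GMm/(2a).
E_bind = 1.993e+14 · 7322 / (2 · 1e+09) J ≈ 7.296e+08 J = 729.6 MJ.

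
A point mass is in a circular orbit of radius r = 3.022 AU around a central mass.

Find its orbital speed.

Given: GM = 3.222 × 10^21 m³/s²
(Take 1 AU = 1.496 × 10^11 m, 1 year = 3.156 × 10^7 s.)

Convert to SI: r = 3.022 AU = 4.52091e+11 m.
For a circular orbit, gravity supplies the centripetal force, so v = √(GM / r).
v = √(3.222e+21 / 4.52091e+11) m/s ≈ 8.442e+04 m/s = 17.81 AU/year.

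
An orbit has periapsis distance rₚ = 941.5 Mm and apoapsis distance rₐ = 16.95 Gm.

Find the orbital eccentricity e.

Convert to SI: rₚ = 941.5 Mm = 9.415e+08 m; rₐ = 16.95 Gm = 1.695e+10 m.
e = (rₐ − rₚ) / (rₐ + rₚ).
e = (1.695e+10 − 9.415e+08) / (1.695e+10 + 9.415e+08) = 1.60085e+10 / 1.78915e+10 ≈ 0.8948.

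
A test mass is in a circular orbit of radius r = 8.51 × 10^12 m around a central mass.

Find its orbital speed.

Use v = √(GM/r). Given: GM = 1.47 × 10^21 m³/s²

For a circular orbit, gravity supplies the centripetal force, so v = √(GM / r).
v = √(1.47e+21 / 8.51e+12) m/s ≈ 1.314e+04 m/s = 13.14 km/s.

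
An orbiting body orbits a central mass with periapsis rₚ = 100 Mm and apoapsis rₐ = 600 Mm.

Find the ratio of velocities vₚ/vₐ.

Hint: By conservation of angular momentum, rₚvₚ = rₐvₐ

Convert to SI: rₚ = 100 Mm = 1e+08 m; rₐ = 600 Mm = 6e+08 m.
Conservation of angular momentum gives rₚvₚ = rₐvₐ, so vₚ/vₐ = rₐ/rₚ.
vₚ/vₐ = 6e+08 / 1e+08 ≈ 6.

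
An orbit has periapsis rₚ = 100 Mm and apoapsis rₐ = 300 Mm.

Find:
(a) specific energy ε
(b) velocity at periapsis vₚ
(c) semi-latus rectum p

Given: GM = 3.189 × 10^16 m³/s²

Convert to SI: rₚ = 100 Mm = 1e+08 m; rₐ = 300 Mm = 3e+08 m.
(a) With a = (rₚ + rₐ)/2 = 2e+08 m, ε = −GM/(2a) = −3.189e+16/(2 · 2e+08) J/kg ≈ -7.972e+07 J/kg
(b) With a = (rₚ + rₐ)/2 = 2e+08 m, vₚ = √(GM (2/rₚ − 1/a)) = √(3.189e+16 · (2/1e+08 − 1/2e+08)) m/s ≈ 2.187e+04 m/s
(c) From a = (rₚ + rₐ)/2 = 2e+08 m and e = (rₐ − rₚ)/(rₐ + rₚ) = 0.5, p = a(1 − e²) = 2e+08 · (1 − (0.5)²) ≈ 1.5e+08 m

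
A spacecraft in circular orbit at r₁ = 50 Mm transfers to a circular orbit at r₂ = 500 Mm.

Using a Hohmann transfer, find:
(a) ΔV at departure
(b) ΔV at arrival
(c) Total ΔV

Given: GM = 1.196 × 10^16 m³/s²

Convert to SI: r₁ = 50 Mm = 5e+07 m; r₂ = 500 Mm = 5e+08 m.
Transfer semi-major axis: a_t = (r₁ + r₂)/2 = (5e+07 + 5e+08)/2 = 2.75e+08 m.
Circular speeds: v₁ = √(GM/r₁) = 15466.1 m/s, v₂ = √(GM/r₂) = 4890.81 m/s.
Transfer speeds (vis-viva v² = GM(2/r − 1/a_t)): v₁ᵗ = 20854.5 m/s, v₂ᵗ = 2085.45 m/s.
(a) ΔV₁ = |v₁ᵗ − v₁| ≈ 5388 m/s = 5.388 km/s.
(b) ΔV₂ = |v₂ − v₂ᵗ| ≈ 2805 m/s = 2.805 km/s.
(c) ΔV_total = ΔV₁ + ΔV₂ ≈ 8194 m/s = 8.194 km/s.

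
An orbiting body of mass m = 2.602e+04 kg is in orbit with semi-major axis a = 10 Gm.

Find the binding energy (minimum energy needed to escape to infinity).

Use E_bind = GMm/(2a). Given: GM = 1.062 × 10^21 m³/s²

Convert to SI: a = 10 Gm = 1e+10 m.
Total orbital energy is E = −GMm/(2a); binding energy is E_bind = −E = GMm/(2a).
E_bind = 1.062e+21 · 2.602e+04 / (2 · 1e+10) J ≈ 1.382e+15 J = 1.382 PJ.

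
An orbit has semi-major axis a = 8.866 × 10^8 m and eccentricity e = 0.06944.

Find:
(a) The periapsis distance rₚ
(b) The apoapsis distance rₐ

(a) rₚ = a(1 − e) = 8.866e+08 · (1 − 0.06944) = 8.866e+08 · 0.93056 ≈ 8.25e+08 m = 8.25 × 10^8 m.
(b) rₐ = a(1 + e) = 8.866e+08 · (1 + 0.06944) = 8.866e+08 · 1.06944 ≈ 9.482e+08 m = 9.482 × 10^8 m.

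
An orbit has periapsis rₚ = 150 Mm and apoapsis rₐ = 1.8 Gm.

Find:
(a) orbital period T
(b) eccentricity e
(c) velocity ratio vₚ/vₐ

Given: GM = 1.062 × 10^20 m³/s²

Convert to SI: rₚ = 150 Mm = 1.5e+08 m; rₐ = 1.8 Gm = 1.8e+09 m.
(a) With a = (rₚ + rₐ)/2 = 9.75e+08 m, T = 2π √(a³/GM) = 2π √((9.75e+08)³/1.062e+20) s ≈ 1.856e+04 s
(b) e = (rₐ − rₚ)/(rₐ + rₚ) = (1.8e+09 − 1.5e+08)/(1.8e+09 + 1.5e+08) ≈ 0.8462
(c) Conservation of angular momentum (rₚvₚ = rₐvₐ) gives vₚ/vₐ = rₐ/rₚ = 1.8e+09/1.5e+08 ≈ 12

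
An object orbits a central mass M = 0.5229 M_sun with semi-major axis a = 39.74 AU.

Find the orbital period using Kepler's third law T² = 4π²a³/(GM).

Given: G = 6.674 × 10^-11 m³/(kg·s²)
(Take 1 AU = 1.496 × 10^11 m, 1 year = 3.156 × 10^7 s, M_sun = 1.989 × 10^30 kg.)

Convert to SI: a = 39.74 AU = 5.9451e+12 m; M = 0.5229 M_sun = 1.04005e+30 kg.
GM = G · M = 6.674e-11 · 1.04005e+30 = 6.94128e+19 m³/s².
Kepler's third law: T = 2π √(a³ / GM).
Substituting a = 5.9451e+12 m and GM = 6.94128e+19 m³/s²:
T = 2π √((5.9451e+12)³ / 6.94128e+19) s
T ≈ 1.093e+10 s = 346.4 years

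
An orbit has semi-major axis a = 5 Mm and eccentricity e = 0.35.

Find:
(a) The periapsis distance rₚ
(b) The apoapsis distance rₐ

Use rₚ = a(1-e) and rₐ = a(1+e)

Convert to SI: a = 5 Mm = 5e+06 m.
(a) rₚ = a(1 − e) = 5e+06 · (1 − 0.35) = 5e+06 · 0.65 ≈ 3.25e+06 m = 3.25 Mm.
(b) rₐ = a(1 + e) = 5e+06 · (1 + 0.35) = 5e+06 · 1.35 ≈ 6.75e+06 m = 6.75 Mm.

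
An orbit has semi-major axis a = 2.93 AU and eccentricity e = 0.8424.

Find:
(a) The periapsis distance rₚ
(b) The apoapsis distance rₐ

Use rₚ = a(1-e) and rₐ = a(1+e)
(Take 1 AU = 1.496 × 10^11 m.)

Convert to SI: a = 2.93 AU = 4.38328e+11 m.
(a) rₚ = a(1 − e) = 4.38328e+11 · (1 − 0.8424) = 4.38328e+11 · 0.1576 ≈ 6.908e+10 m = 0.4618 AU.
(b) rₐ = a(1 + e) = 4.38328e+11 · (1 + 0.8424) = 4.38328e+11 · 1.8424 ≈ 8.076e+11 m = 5.398 AU.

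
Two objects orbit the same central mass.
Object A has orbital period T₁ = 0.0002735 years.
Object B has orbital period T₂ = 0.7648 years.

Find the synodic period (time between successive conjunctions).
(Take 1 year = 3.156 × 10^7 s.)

Convert to SI: T₁ = 0.0002735 years = 8631.66 s; T₂ = 0.7648 years = 2.41371e+07 s.
T_syn = |T₁ · T₂ / (T₁ − T₂)|.
T_syn = |8631.66 · 2.41371e+07 / (8631.66 − 2.41371e+07)| s ≈ 8635 s = 0.0002736 years.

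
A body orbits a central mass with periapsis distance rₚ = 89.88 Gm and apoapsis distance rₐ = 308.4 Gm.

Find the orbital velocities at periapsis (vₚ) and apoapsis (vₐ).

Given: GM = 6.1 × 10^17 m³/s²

Convert to SI: rₚ = 89.88 Gm = 8.988e+10 m; rₐ = 308.4 Gm = 3.084e+11 m.
Use the vis-viva equation v² = GM(2/r − 1/a) with a = (rₚ + rₐ)/2 = (8.988e+10 + 3.084e+11)/2 = 1.9914e+11 m.
vₚ = √(GM · (2/rₚ − 1/a)) = √(6.1e+17 · (2/8.988e+10 − 1/1.9914e+11)) m/s ≈ 3242 m/s = 3.242 km/s.
vₐ = √(GM · (2/rₐ − 1/a)) = √(6.1e+17 · (2/3.084e+11 − 1/1.9914e+11)) m/s ≈ 944.8 m/s = 944.8 m/s.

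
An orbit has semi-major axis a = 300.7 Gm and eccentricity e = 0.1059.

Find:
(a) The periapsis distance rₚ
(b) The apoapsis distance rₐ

Convert to SI: a = 300.7 Gm = 3.007e+11 m.
(a) rₚ = a(1 − e) = 3.007e+11 · (1 − 0.1059) = 3.007e+11 · 0.8941 ≈ 2.689e+11 m = 268.9 Gm.
(b) rₐ = a(1 + e) = 3.007e+11 · (1 + 0.1059) = 3.007e+11 · 1.1059 ≈ 3.325e+11 m = 332.5 Gm.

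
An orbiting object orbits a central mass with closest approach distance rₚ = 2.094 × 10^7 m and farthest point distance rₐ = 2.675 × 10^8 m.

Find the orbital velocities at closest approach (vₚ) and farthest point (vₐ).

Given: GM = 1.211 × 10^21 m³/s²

Use the vis-viva equation v² = GM(2/r − 1/a) with a = (rₚ + rₐ)/2 = (2.094e+07 + 2.675e+08)/2 = 1.4422e+08 m.
vₚ = √(GM · (2/rₚ − 1/a)) = √(1.211e+21 · (2/2.094e+07 − 1/1.4422e+08)) m/s ≈ 1.036e+07 m/s = 1.036e+04 km/s.
vₐ = √(GM · (2/rₐ − 1/a)) = √(1.211e+21 · (2/2.675e+08 − 1/1.4422e+08)) m/s ≈ 8.107e+05 m/s = 810.7 km/s.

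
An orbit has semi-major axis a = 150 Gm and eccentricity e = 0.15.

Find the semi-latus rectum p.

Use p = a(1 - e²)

Convert to SI: a = 150 Gm = 1.5e+11 m.
p = a (1 − e²).
p = 1.5e+11 · (1 − (0.15)²) = 1.5e+11 · 0.9775 ≈ 1.466e+11 m = 146.6 Gm.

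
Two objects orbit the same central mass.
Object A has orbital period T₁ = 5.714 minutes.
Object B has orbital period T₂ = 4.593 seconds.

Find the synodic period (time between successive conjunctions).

Convert to SI: T₁ = 5.714 minutes = 342.84 s.
T_syn = |T₁ · T₂ / (T₁ − T₂)|.
T_syn = |342.84 · 4.593 / (342.84 − 4.593)| s ≈ 4.655 s = 4.655 seconds.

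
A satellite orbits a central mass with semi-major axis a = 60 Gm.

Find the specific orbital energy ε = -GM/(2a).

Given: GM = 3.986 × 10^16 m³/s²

Convert to SI: a = 60 Gm = 6e+10 m.
ε = −GM / (2a).
ε = −3.986e+16 / (2 · 6e+10) J/kg ≈ -3.322e+05 J/kg = -332.2 kJ/kg.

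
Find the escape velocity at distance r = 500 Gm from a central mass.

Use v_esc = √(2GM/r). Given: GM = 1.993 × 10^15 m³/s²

Convert to SI: r = 500 Gm = 5e+11 m.
Escape velocity comes from setting total energy to zero: ½v² − GM/r = 0 ⇒ v_esc = √(2GM / r).
v_esc = √(2 · 1.993e+15 / 5e+11) m/s ≈ 89.29 m/s = 89.29 m/s.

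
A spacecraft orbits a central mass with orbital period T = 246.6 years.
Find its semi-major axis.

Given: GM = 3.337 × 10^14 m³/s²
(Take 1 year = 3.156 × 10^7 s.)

Convert to SI: T = 246.6 years = 7.7827e+09 s.
Invert Kepler's third law: a = (GM · T² / (4π²))^(1/3).
Substituting T = 7.7827e+09 s and GM = 3.337e+14 m³/s²:
a = (3.337e+14 · (7.7827e+09)² / (4π²))^(1/3) m
a ≈ 8e+10 m = 80 Gm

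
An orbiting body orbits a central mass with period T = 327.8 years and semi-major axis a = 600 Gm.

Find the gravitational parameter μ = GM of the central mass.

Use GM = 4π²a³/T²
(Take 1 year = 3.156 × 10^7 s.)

Convert to SI: T = 327.8 years = 1.03454e+10 s; a = 600 Gm = 6e+11 m.
GM = 4π² · a³ / T².
GM = 4π² · (6e+11)³ / (1.03454e+10)² m³/s² ≈ 7.967e+16 m³/s² = 7.967 × 10^16 m³/s².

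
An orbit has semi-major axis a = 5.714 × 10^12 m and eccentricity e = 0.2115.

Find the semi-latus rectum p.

p = a (1 − e²).
p = 5.714e+12 · (1 − (0.2115)²) = 5.714e+12 · 0.955268 ≈ 5.458e+12 m = 5.458 × 10^12 m.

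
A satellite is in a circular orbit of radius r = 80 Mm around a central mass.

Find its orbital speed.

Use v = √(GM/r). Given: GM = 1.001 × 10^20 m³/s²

Convert to SI: r = 80 Mm = 8e+07 m.
For a circular orbit, gravity supplies the centripetal force, so v = √(GM / r).
v = √(1.001e+20 / 8e+07) m/s ≈ 1.119e+06 m/s = 1119 km/s.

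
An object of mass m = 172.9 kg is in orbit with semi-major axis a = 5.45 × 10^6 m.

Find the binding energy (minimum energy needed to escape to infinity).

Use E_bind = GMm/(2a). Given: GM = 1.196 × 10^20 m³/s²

Total orbital energy is E = −GMm/(2a); binding energy is E_bind = −E = GMm/(2a).
E_bind = 1.196e+20 · 172.9 / (2 · 5.45e+06) J ≈ 1.897e+15 J = 1.897 PJ.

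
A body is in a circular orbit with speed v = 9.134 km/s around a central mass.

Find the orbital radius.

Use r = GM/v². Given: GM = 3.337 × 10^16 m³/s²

Convert to SI: v = 9.134 km/s = 9134 m/s.
For a circular orbit, v² = GM / r, so r = GM / v².
r = 3.337e+16 / (9134)² m ≈ 4e+08 m = 400 Mm.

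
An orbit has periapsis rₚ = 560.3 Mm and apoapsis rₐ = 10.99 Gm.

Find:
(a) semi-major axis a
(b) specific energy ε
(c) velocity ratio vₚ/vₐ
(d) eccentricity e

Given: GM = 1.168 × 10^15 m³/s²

Convert to SI: rₚ = 560.3 Mm = 5.603e+08 m; rₐ = 10.99 Gm = 1.099e+10 m.
(a) a = (rₚ + rₐ)/2 = (5.603e+08 + 1.099e+10)/2 ≈ 5.775e+09 m
(b) With a = (rₚ + rₐ)/2 = 5.77515e+09 m, ε = −GM/(2a) = −1.168e+15/(2 · 5.77515e+09) J/kg ≈ -1.011e+05 J/kg
(c) Conservation of angular momentum (rₚvₚ = rₐvₐ) gives vₚ/vₐ = rₐ/rₚ = 1.099e+10/5.603e+08 ≈ 19.61
(d) e = (rₐ − rₚ)/(rₐ + rₚ) = (1.099e+10 − 5.603e+08)/(1.099e+10 + 5.603e+08) ≈ 0.903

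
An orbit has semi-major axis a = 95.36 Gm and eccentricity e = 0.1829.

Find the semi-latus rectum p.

Convert to SI: a = 95.36 Gm = 9.536e+10 m.
p = a (1 − e²).
p = 9.536e+10 · (1 − (0.1829)²) = 9.536e+10 · 0.966548 ≈ 9.217e+10 m = 92.17 Gm.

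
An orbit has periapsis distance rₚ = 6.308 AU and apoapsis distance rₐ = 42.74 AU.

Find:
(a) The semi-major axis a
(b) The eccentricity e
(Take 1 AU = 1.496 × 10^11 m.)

Convert to SI: rₚ = 6.308 AU = 9.43677e+11 m; rₐ = 42.74 AU = 6.3939e+12 m.
(a) a = (rₚ + rₐ) / 2 = (9.43677e+11 + 6.3939e+12) / 2 ≈ 3.669e+12 m = 24.52 AU.
(b) e = (rₐ − rₚ) / (rₐ + rₚ) = (6.3939e+12 − 9.43677e+11) / (6.3939e+12 + 9.43677e+11) ≈ 0.7428.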